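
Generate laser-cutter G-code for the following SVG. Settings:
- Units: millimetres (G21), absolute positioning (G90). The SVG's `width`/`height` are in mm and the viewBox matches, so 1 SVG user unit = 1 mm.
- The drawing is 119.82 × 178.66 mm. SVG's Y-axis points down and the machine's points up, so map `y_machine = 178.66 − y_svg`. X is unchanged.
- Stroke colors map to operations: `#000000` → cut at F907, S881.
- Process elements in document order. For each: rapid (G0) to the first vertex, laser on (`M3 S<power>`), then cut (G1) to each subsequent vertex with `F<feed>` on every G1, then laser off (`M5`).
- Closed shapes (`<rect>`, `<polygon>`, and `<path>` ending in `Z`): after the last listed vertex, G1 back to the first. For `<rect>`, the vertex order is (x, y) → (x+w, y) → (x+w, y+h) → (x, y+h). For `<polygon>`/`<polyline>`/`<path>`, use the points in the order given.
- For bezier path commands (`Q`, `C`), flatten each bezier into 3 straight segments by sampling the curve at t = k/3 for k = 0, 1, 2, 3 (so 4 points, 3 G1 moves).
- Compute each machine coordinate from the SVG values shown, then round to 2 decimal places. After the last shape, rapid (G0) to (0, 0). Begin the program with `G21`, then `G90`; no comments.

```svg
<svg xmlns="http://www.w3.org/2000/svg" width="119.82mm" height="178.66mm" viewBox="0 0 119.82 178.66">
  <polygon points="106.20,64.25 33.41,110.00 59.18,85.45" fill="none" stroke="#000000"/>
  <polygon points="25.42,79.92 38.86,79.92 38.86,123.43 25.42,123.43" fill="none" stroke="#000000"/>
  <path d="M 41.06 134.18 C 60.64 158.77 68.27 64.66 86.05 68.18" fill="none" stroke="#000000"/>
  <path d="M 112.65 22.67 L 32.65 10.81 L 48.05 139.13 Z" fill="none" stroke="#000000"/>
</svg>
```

viewBox `0 0 119.82 178.66` with mm width/height → 1 unit = 1 mm. Flip: y_m = 178.66 − y_svg.

**Shape 1** — `<polygon>` closed polygon, stroke `#000000` → cut (S881, F907). Machine vertices: (106.20,114.41) → (33.41,68.66) → (59.18,93.21) → (106.20,114.41). Closed: final G1 returns to the first vertex.

**Shape 2** — `<polygon>` rectangle, stroke `#000000` → cut (S881, F907). Machine vertices: (25.42,98.74) → (38.86,98.74) → (38.86,55.23) → (25.42,55.23) → (25.42,98.74). Closed: final G1 returns to the first vertex.

**Shape 3** — `<path>` cubic bezier, stroke `#000000` → cut (S881, F907). Control points (SVG): P0=(41.06,134.18), P1=(60.64,158.77), P2=(68.27,64.66), P3=(86.05,68.18); sampled at t=k/3. Machine vertices: (41.06,44.48) → (57.48,51.44) → (70.83,89.47) → (86.05,110.48). Open path.

**Shape 4** — `<path>` closed polygon, stroke `#000000` → cut (S881, F907). Machine vertices: (112.65,155.99) → (32.65,167.85) → (48.05,39.53) → (112.65,155.99). Closed: final G1 returns to the first vertex.

G21
G90
G0 X106.20 Y114.41
M3 S881
G1 X33.41 Y68.66 F907
G1 X59.18 Y93.21 F907
G1 X106.20 Y114.41 F907
M5
G0 X25.42 Y98.74
M3 S881
G1 X38.86 Y98.74 F907
G1 X38.86 Y55.23 F907
G1 X25.42 Y55.23 F907
G1 X25.42 Y98.74 F907
M5
G0 X41.06 Y44.48
M3 S881
G1 X57.48 Y51.44 F907
G1 X70.83 Y89.47 F907
G1 X86.05 Y110.48 F907
M5
G0 X112.65 Y155.99
M3 S881
G1 X32.65 Y167.85 F907
G1 X48.05 Y39.53 F907
G1 X112.65 Y155.99 F907
M5
G0 X0.00 Y0.00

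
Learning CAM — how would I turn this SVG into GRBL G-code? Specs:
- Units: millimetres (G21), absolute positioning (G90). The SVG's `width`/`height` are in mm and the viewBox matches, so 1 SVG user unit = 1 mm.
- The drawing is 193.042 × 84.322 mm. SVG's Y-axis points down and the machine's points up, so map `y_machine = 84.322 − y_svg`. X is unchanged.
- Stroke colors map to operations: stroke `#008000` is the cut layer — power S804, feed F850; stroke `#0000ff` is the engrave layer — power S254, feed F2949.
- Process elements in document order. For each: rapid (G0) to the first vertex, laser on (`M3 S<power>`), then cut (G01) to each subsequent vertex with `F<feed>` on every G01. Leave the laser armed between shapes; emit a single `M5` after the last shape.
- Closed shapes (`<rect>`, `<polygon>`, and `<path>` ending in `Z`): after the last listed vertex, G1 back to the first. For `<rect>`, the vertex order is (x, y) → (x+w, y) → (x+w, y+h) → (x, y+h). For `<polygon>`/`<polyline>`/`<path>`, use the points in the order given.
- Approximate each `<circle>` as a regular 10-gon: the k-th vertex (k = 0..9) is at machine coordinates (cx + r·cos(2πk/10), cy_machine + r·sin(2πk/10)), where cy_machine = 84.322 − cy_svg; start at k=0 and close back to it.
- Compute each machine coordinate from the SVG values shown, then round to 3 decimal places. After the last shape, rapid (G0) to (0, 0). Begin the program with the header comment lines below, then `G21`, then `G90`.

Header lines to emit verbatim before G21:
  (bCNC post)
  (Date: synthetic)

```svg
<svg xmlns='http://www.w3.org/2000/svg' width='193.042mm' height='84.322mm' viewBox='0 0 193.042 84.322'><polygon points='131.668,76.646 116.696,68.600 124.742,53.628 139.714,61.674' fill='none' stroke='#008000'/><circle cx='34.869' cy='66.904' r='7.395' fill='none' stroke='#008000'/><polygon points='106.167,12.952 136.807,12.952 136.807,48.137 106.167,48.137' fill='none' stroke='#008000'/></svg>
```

viewBox `0 0 193.042 84.322` with mm width/height → 1 unit = 1 mm. Flip: y_m = 84.322 − y_svg.

**Shape 1** — `<polygon>` regular polygon, stroke `#008000` → cut (S804, F850). Machine vertices: (131.668,7.676) → (116.696,15.722) → (124.742,30.694) → (139.714,22.648) → (131.668,7.676). Closed: final G1 returns to the first vertex.

**Shape 2** — `<circle>` circle, stroke `#008000` → cut (S804, F850). Machine vertices: (42.264,17.418) → (40.852,21.765) → (37.154,24.451) → (32.584,24.451) → (28.886,21.765) → (27.474,17.418) → (28.886,13.071) → (32.584,10.385) → (37.154,10.385) → (40.852,13.071) → (42.264,17.418). Closed: final G1 returns to the first vertex.

**Shape 3** — `<polygon>` rectangle, stroke `#008000` → cut (S804, F850). Machine vertices: (106.167,71.370) → (136.807,71.370) → (136.807,36.185) → (106.167,36.185) → (106.167,71.370). Closed: final G1 returns to the first vertex.

(bCNC post)
(Date: synthetic)
G21
G90
G0 X131.668 Y7.676
M3 S804
G01 X116.696 Y15.722 F850
G01 X124.742 Y30.694 F850
G01 X139.714 Y22.648 F850
G01 X131.668 Y7.676 F850
G0 X42.264 Y17.418
M3 S804
G01 X40.852 Y21.765 F850
G01 X37.154 Y24.451 F850
G01 X32.584 Y24.451 F850
G01 X28.886 Y21.765 F850
G01 X27.474 Y17.418 F850
G01 X28.886 Y13.071 F850
G01 X32.584 Y10.385 F850
G01 X37.154 Y10.385 F850
G01 X40.852 Y13.071 F850
G01 X42.264 Y17.418 F850
G0 X106.167 Y71.370
M3 S804
G01 X136.807 Y71.370 F850
G01 X136.807 Y36.185 F850
G01 X106.167 Y36.185 F850
G01 X106.167 Y71.370 F850
M5
G0 X0.000 Y0.000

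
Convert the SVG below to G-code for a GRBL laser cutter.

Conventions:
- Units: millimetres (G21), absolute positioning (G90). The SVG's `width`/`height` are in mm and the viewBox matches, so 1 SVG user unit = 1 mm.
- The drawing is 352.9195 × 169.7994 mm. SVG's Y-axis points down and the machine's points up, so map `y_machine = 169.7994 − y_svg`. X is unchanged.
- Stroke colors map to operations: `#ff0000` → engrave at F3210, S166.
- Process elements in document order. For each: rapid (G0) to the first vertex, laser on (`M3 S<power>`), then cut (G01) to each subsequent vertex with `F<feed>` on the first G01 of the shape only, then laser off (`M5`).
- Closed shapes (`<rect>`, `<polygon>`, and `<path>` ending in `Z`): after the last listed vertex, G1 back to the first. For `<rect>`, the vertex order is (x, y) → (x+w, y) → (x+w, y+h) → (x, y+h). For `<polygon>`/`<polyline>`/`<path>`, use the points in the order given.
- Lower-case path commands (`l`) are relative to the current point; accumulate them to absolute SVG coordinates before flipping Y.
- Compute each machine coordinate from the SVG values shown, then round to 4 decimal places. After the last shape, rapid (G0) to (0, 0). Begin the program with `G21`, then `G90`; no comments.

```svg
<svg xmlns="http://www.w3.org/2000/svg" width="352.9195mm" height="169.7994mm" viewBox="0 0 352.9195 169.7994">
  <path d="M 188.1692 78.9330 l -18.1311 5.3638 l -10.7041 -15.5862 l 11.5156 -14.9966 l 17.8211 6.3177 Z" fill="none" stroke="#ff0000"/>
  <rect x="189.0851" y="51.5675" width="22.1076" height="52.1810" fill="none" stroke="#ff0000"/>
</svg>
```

Since the viewBox matches the mm dimensions, user units are millimetres directly. The only transform is the Y-flip y_m = 169.7994 − y_svg.

Shape 1 is a regular polygon drawn with `<path>`. Its stroke #ff0000 means engrave at S166, F3210. After flipping Y the toolpath is (188.1692,90.8664) → (170.0381,85.5026) → (159.3340,101.0888) → (170.8496,116.0854) → (188.6707,109.7677) → (188.1692,90.8664), returning to the start.

Shape 2 is a rectangle drawn with `<rect>`. Its stroke #ff0000 means engrave at S166, F3210. After flipping Y the toolpath is (189.0851,118.2319) → (211.1927,118.2319) → (211.1927,66.0509) → (189.0851,66.0509) → (189.0851,118.2319), returning to the start.

G21
G90
G0 X188.1692 Y90.8664
M3 S166
G01 X170.0381 Y85.5026 F3210
G01 X159.3340 Y101.0888
G01 X170.8496 Y116.0854
G01 X188.6707 Y109.7677
G01 X188.1692 Y90.8664
M5
G0 X189.0851 Y118.2319
M3 S166
G01 X211.1927 Y118.2319 F3210
G01 X211.1927 Y66.0509
G01 X189.0851 Y66.0509
G01 X189.0851 Y118.2319
M5
G0 X0.0000 Y0.0000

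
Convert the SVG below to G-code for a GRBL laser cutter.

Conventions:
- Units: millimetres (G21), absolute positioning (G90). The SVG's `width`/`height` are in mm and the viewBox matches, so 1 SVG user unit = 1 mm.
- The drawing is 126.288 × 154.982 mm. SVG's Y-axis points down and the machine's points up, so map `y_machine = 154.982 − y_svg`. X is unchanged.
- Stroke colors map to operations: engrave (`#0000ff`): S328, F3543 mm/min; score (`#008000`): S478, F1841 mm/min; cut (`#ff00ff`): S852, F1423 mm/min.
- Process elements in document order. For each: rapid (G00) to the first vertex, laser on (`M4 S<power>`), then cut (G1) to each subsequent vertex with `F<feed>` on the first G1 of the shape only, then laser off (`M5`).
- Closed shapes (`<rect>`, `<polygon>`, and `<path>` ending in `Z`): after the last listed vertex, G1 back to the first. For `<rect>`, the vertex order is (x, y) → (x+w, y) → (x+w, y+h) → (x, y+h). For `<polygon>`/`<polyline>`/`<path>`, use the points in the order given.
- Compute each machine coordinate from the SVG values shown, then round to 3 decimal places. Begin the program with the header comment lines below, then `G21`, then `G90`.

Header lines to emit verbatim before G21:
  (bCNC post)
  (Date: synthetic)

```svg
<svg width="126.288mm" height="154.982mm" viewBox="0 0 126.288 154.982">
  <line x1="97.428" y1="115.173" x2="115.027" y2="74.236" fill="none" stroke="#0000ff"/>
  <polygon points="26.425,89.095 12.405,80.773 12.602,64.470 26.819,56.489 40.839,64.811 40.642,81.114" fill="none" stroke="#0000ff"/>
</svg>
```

viewBox `0 0 126.288 154.982` with mm width/height → 1 unit = 1 mm. Flip: y_m = 154.982 − y_svg.

**Shape 1** — `<line>` line segment, stroke `#0000ff` → engrave (S328, F3543). Machine vertices: (97.428,39.809) → (115.027,80.746). Open path.

**Shape 2** — `<polygon>` regular polygon, stroke `#0000ff` → engrave (S328, F3543). Machine vertices: (26.425,65.887) → (12.405,74.209) → (12.602,90.512) → (26.819,98.493) → (40.839,90.171) → (40.642,73.868) → (26.425,65.887). Closed: final G1 returns to the first vertex.

(bCNC post)
(Date: synthetic)
G21
G90
G00 X97.428 Y39.809
M4 S328
G1 X115.027 Y80.746 F3543
M5
G00 X26.425 Y65.887
M4 S328
G1 X12.405 Y74.209 F3543
G1 X12.602 Y90.512
G1 X26.819 Y98.493
G1 X40.839 Y90.171
G1 X40.642 Y73.868
G1 X26.425 Y65.887
M5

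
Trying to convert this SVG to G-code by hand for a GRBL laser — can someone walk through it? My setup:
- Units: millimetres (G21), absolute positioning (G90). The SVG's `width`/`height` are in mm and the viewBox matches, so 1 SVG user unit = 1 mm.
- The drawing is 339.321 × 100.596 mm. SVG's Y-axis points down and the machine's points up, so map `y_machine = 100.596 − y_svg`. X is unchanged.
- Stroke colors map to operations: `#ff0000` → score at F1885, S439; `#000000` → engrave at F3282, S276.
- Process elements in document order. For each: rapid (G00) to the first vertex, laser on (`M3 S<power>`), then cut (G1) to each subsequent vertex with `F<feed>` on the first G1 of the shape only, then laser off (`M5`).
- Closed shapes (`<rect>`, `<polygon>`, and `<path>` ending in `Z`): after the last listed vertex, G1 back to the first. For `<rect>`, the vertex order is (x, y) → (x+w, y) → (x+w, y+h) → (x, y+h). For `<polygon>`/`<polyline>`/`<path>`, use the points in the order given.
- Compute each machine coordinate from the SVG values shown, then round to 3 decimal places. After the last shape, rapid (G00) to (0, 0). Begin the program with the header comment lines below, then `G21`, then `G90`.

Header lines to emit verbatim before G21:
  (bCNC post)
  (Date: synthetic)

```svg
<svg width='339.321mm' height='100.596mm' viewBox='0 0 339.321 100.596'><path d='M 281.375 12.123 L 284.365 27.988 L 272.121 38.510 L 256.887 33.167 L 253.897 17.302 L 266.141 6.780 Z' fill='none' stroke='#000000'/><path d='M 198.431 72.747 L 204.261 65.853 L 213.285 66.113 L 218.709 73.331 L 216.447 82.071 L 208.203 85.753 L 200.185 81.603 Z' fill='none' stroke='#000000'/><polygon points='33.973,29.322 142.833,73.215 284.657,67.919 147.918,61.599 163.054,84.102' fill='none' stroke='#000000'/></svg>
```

(bCNC post)
(Date: synthetic)
G21
G90
G00 X281.375 Y88.473
M3 S276
G1 X284.365 Y72.608 F3282
G1 X272.121 Y62.086
G1 X256.887 Y67.429
G1 X253.897 Y83.294
G1 X266.141 Y93.816
G1 X281.375 Y88.473
M5
G00 X198.431 Y27.849
M3 S276
G1 X204.261 Y34.743 F3282
G1 X213.285 Y34.483
G1 X218.709 Y27.265
G1 X216.447 Y18.525
G1 X208.203 Y14.843
G1 X200.185 Y18.993
G1 X198.431 Y27.849
M5
G00 X33.973 Y71.274
M3 S276
G1 X142.833 Y27.381 F3282
G1 X284.657 Y32.677
G1 X147.918 Y38.997
G1 X163.054 Y16.494
G1 X33.973 Y71.274
M5
G00 X0.000 Y0.000

1 u = 1 mm; y_m = 100.596 − y.

[1] `<path>` regular polygon, #000000→engrave S276 F3282: (281.375,88.473) → (284.365,72.608) → (272.121,62.086) → (256.887,67.429) → (253.897,83.294) → (266.141,93.816) → (281.375,88.473) (closed)

[2] `<path>` regular polygon, #000000→engrave S276 F3282: (198.431,27.849) → (204.261,34.743) → (213.285,34.483) → (218.709,27.265) → (216.447,18.525) → (208.203,14.843) → (200.185,18.993) → (198.431,27.849) (closed)

[3] `<polygon>` closed polygon, #000000→engrave S276 F3282: (33.973,71.274) → (142.833,27.381) → (284.657,32.677) → (147.918,38.997) → (163.054,16.494) → (33.973,71.274) (closed)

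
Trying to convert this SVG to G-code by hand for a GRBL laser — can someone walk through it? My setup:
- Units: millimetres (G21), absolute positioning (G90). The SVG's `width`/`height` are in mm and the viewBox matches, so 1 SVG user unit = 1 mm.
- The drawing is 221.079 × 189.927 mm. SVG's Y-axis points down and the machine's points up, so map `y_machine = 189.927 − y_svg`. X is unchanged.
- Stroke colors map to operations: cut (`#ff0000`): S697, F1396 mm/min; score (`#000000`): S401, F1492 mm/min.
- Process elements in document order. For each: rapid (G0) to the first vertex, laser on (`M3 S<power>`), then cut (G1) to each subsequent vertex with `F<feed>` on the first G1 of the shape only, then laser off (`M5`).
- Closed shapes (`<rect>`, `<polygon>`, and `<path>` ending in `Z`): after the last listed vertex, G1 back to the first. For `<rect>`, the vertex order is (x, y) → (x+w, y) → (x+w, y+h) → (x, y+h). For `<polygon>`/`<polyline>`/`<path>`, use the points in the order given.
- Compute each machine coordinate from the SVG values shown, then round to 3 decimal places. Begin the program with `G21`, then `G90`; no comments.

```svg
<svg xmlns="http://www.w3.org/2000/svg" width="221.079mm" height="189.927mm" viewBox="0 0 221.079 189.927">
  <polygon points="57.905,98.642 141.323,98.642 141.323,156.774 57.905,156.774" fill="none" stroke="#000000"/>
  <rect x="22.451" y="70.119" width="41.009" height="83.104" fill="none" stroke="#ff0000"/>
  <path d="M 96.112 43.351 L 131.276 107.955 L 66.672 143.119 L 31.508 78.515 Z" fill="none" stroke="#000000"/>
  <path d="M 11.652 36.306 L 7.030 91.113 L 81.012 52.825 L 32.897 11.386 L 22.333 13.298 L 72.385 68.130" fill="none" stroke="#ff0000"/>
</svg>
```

G21
G90
G0 X57.905 Y91.285
M3 S401
G1 X141.323 Y91.285 F1492
G1 X141.323 Y33.153
G1 X57.905 Y33.153
G1 X57.905 Y91.285
M5
G0 X22.451 Y119.808
M3 S697
G1 X63.460 Y119.808 F1396
G1 X63.460 Y36.704
G1 X22.451 Y36.704
G1 X22.451 Y119.808
M5
G0 X96.112 Y146.576
M3 S401
G1 X131.276 Y81.972 F1492
G1 X66.672 Y46.808
G1 X31.508 Y111.412
G1 X96.112 Y146.576
M5
G0 X11.652 Y153.621
M3 S697
G1 X7.030 Y98.814 F1396
G1 X81.012 Y137.102
G1 X32.897 Y178.541
G1 X22.333 Y176.629
G1 X72.385 Y121.797
M5

1 u = 1 mm; y_m = 189.927 − y.

[1] `<polygon>` rectangle, #000000→score S401 F1492: (57.905,91.285) → (141.323,91.285) → (141.323,33.153) → (57.905,33.153) → (57.905,91.285) (closed)

[2] `<rect>` rectangle, #ff0000→cut S697 F1396: (22.451,119.808) → (63.460,119.808) → (63.460,36.704) → (22.451,36.704) → (22.451,119.808) (closed)

[3] `<path>` regular polygon, #000000→score S401 F1492: (96.112,146.576) → (131.276,81.972) → (66.672,46.808) → (31.508,111.412) → (96.112,146.576) (closed)

[4] `<path>` open polyline, #ff0000→cut S697 F1396: (11.652,153.621) → (7.030,98.814) → (81.012,137.102) → (32.897,178.541) → (22.333,176.629) → (72.385,121.797)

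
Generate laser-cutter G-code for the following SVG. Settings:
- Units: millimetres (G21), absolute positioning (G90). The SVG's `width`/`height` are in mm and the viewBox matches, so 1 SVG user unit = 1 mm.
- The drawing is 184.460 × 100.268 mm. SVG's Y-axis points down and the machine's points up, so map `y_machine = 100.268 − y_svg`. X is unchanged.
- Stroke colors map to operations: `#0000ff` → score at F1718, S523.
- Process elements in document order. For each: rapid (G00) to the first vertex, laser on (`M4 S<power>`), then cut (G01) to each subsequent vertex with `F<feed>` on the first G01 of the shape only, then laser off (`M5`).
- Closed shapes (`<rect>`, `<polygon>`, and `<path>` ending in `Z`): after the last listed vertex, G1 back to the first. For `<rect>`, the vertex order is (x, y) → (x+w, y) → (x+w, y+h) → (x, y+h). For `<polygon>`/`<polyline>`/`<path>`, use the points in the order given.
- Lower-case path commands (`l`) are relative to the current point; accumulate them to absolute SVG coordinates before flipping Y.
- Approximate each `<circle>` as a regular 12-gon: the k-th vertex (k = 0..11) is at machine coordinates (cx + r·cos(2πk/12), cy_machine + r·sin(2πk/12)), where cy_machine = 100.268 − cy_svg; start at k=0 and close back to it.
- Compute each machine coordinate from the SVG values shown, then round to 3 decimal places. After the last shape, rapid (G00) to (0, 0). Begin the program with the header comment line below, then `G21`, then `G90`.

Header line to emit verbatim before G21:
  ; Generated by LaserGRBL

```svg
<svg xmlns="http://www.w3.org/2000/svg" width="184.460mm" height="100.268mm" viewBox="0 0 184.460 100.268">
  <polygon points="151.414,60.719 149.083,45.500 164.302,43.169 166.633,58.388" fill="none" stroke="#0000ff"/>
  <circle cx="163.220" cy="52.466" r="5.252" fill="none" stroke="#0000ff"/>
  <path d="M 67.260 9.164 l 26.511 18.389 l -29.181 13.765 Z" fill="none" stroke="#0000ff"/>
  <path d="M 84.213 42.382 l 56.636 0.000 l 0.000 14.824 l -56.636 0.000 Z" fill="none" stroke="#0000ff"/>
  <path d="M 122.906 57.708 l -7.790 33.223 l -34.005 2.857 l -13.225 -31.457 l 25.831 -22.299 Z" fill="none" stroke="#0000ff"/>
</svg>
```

Since the viewBox matches the mm dimensions, user units are millimetres directly. The only transform is the Y-flip y_m = 100.268 − y_svg.

Shape 1 is a regular polygon drawn with `<polygon>`. Its stroke #0000ff means score at S523, F1718. After flipping Y the toolpath is (151.414,39.549) → (149.083,54.768) → (164.302,57.099) → (166.633,41.880) → (151.414,39.549), returning to the start.

Shape 2 is a circle drawn with `<circle>`. Its stroke #0000ff means score at S523, F1718. After flipping Y the toolpath is (168.472,47.802) → (167.768,50.428) → (165.846,52.350) → (163.220,53.054) → (160.594,52.350) → (158.672,50.428) → (157.968,47.802) → (158.672,45.176) → (160.594,43.254) → (163.220,42.550) → (165.846,43.254) → (167.768,45.176) → (168.472,47.802), returning to the start.

Shape 3 is a regular polygon drawn with `<path>`. Its stroke #0000ff means score at S523, F1718. After flipping Y the toolpath is (67.260,91.104) → (93.771,72.715) → (64.590,58.950) → (67.260,91.104), returning to the start.

Shape 4 is a rectangle drawn with `<path>`. Its stroke #0000ff means score at S523, F1718. After flipping Y the toolpath is (84.213,57.886) → (140.849,57.886) → (140.849,43.062) → (84.213,43.062) → (84.213,57.886), returning to the start.

Shape 5 is a regular polygon drawn with `<path>`. Its stroke #0000ff means score at S523, F1718. After flipping Y the toolpath is (122.906,42.560) → (115.116,9.337) → (81.111,6.480) → (67.886,37.937) → (93.717,60.236) → (122.906,42.560), returning to the start.

; Generated by LaserGRBL
G21
G90
G00 X151.414 Y39.549
M4 S523
G01 X149.083 Y54.768 F1718
G01 X164.302 Y57.099
G01 X166.633 Y41.880
G01 X151.414 Y39.549
M5
G00 X168.472 Y47.802
M4 S523
G01 X167.768 Y50.428 F1718
G01 X165.846 Y52.350
G01 X163.220 Y53.054
G01 X160.594 Y52.350
G01 X158.672 Y50.428
G01 X157.968 Y47.802
G01 X158.672 Y45.176
G01 X160.594 Y43.254
G01 X163.220 Y42.550
G01 X165.846 Y43.254
G01 X167.768 Y45.176
G01 X168.472 Y47.802
M5
G00 X67.260 Y91.104
M4 S523
G01 X93.771 Y72.715 F1718
G01 X64.590 Y58.950
G01 X67.260 Y91.104
M5
G00 X84.213 Y57.886
M4 S523
G01 X140.849 Y57.886 F1718
G01 X140.849 Y43.062
G01 X84.213 Y43.062
G01 X84.213 Y57.886
M5
G00 X122.906 Y42.560
M4 S523
G01 X115.116 Y9.337 F1718
G01 X81.111 Y6.480
G01 X67.886 Y37.937
G01 X93.717 Y60.236
G01 X122.906 Y42.560
M5
G00 X0.000 Y0.000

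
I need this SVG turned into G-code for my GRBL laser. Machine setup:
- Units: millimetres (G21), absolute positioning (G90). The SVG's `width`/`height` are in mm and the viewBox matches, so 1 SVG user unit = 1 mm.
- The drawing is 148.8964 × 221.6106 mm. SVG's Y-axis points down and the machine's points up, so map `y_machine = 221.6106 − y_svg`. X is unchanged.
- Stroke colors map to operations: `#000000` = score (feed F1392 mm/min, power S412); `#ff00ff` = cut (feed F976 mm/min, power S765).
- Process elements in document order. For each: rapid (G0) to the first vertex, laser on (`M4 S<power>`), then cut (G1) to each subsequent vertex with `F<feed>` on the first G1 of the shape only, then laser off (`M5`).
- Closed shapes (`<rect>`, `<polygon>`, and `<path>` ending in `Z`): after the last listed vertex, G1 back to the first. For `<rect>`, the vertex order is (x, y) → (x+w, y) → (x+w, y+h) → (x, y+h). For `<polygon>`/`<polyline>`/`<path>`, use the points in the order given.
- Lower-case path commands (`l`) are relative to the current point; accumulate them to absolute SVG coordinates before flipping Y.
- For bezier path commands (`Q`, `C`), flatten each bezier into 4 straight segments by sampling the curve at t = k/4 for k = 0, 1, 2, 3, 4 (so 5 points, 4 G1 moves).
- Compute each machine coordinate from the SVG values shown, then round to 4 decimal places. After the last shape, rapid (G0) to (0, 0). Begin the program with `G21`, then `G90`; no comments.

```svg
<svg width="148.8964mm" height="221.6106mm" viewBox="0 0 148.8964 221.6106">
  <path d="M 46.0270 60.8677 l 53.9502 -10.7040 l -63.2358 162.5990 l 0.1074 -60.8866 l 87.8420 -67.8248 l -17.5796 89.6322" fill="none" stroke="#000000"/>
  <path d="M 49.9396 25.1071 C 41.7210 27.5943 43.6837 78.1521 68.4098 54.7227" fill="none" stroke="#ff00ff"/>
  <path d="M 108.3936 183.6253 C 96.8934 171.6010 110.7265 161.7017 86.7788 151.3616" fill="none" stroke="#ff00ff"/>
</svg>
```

G21
G90
G0 X46.0270 Y160.7429
M4 S412
G1 X99.9772 Y171.4469 F1392
G1 X36.7414 Y8.8479
G1 X36.8488 Y69.7345
G1 X124.6908 Y137.5593
G1 X107.1112 Y47.9271
M5
G0 X49.9396 Y196.5035
M4 S765
G1 X45.8812 Y187.5320 F976
G1 X46.8204 Y171.9770
G1 X53.9368 Y161.2813
G1 X68.4098 Y166.8879
M5
G0 X108.3936 Y37.9853
M4 S765
G1 X103.5323 Y46.6452 F976
G1 X102.2540 Y54.7487
G1 X98.6418 Y62.5365
G1 X86.7788 Y70.2490
M5
G0 X0.0000 Y0.0000

viewBox `0 0 148.8964 221.6106` with mm width/height → 1 unit = 1 mm. Flip: y_m = 221.6106 − y_svg.

**Shape 1** — `<path>` open polyline, stroke `#000000` → score (S412, F1392). Machine vertices: (46.0270,160.7429) → (99.9772,171.4469) → (36.7414,8.8479) → (36.8488,69.7345) → (124.6908,137.5593) → (107.1112,47.9271). Open path.

**Shape 2** — `<path>` cubic bezier, stroke `#ff00ff` → cut (S765, F976). Control points (SVG): P0=(49.9396,25.1071), P1=(41.7210,27.5943), P2=(43.6837,78.1521), P3=(68.4098,54.7227); sampled at t=k/4. Machine vertices: (49.9396,196.5035) → (45.8812,187.5320) → (46.8204,171.9770) → (53.9368,161.2813) → (68.4098,166.8879). Open path.

**Shape 3** — `<path>` cubic bezier, stroke `#ff00ff` → cut (S765, F976). Control points (SVG): P0=(108.3936,183.6253), P1=(96.8934,171.6010), P2=(110.7265,161.7017), P3=(86.7788,151.3616); sampled at t=k/4. Machine vertices: (108.3936,37.9853) → (103.5323,46.6452) → (102.2540,54.7487) → (98.6418,62.5365) → (86.7788,70.2490). Open path.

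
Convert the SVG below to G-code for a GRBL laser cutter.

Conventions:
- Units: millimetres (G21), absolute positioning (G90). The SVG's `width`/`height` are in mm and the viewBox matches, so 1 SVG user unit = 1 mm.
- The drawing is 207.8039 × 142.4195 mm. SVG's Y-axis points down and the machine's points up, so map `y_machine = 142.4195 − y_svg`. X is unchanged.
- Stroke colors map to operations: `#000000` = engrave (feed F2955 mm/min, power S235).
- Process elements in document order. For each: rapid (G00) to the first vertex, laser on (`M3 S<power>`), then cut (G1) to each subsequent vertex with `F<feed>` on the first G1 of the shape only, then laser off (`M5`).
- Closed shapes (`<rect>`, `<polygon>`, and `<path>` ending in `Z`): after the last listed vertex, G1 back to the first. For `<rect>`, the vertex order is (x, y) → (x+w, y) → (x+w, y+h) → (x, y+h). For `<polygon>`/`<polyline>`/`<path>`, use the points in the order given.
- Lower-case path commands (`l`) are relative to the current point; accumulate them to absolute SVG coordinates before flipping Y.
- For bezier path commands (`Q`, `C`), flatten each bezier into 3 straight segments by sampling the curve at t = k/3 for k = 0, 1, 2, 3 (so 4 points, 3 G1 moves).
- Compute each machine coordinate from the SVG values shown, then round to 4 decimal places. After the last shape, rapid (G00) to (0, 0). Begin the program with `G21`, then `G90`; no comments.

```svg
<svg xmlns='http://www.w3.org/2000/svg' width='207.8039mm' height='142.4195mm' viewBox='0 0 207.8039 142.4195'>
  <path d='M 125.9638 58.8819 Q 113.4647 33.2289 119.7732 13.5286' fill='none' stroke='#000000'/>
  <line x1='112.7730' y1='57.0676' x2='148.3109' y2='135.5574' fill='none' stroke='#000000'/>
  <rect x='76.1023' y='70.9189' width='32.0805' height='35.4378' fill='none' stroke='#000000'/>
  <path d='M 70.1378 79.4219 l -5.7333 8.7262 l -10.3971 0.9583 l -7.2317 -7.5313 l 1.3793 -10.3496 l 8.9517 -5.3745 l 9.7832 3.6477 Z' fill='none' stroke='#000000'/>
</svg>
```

G21
G90
G00 X125.9638 Y83.5376
M3 S235
G1 X119.7208 Y99.9782 F2955
G1 X117.6573 Y115.0960
G1 X119.7732 Y128.8909
M5
G00 X112.7730 Y85.3519
M3 S235
G1 X148.3109 Y6.8621 F2955
M5
G00 X76.1023 Y71.5006
M3 S235
G1 X108.1828 Y71.5006 F2955
G1 X108.1828 Y36.0628
G1 X76.1023 Y36.0628
G1 X76.1023 Y71.5006
M5
G00 X70.1378 Y62.9976
M3 S235
G1 X64.4045 Y54.2714 F2955
G1 X54.0074 Y53.3131
G1 X46.7757 Y60.8444
G1 X48.1550 Y71.1940
G1 X57.1067 Y76.5685
G1 X66.8899 Y72.9208
G1 X70.1378 Y62.9976
M5
G00 X0.0000 Y0.0000

1 u = 1 mm; y_m = 142.4195 − y.

[1] `<path>` quadratic bezier, #000000→engrave S235 F2955: (125.9638,83.5376) → (119.7208,99.9782) → (117.6573,115.0960) → (119.7732,128.8909)

[2] `<line>` line segment, #000000→engrave S235 F2955: (112.7730,85.3519) → (148.3109,6.8621)

[3] `<rect>` rectangle, #000000→engrave S235 F2955: (76.1023,71.5006) → (108.1828,71.5006) → (108.1828,36.0628) → (76.1023,36.0628) → (76.1023,71.5006) (closed)

[4] `<path>` regular polygon, #000000→engrave S235 F2955: (70.1378,62.9976) → (64.4045,54.2714) → (54.0074,53.3131) → (46.7757,60.8444) → (48.1550,71.1940) → (57.1067,76.5685) → (66.8899,72.9208) → (70.1378,62.9976) (closed)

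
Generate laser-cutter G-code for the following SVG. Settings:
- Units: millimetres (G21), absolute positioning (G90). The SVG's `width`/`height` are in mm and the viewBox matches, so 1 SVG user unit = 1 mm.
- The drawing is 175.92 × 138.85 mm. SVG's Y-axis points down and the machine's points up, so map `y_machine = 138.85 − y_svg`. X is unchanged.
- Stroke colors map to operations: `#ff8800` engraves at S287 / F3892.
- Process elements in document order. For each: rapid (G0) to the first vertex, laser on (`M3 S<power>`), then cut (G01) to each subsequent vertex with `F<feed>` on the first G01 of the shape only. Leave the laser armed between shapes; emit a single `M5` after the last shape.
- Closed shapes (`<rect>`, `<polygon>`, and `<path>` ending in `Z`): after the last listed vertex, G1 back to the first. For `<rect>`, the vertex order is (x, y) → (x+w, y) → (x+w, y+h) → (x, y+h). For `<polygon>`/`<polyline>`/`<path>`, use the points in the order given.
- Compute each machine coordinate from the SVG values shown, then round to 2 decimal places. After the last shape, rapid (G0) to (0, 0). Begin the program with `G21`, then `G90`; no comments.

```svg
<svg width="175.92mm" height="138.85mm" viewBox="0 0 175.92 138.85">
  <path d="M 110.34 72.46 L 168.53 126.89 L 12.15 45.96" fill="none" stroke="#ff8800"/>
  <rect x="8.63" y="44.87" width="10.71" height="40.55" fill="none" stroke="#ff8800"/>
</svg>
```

G21
G90
G0 X110.34 Y66.39
M3 S287
G01 X168.53 Y11.96 F3892
G01 X12.15 Y92.89
G0 X8.63 Y93.98
M3 S287
G01 X19.34 Y93.98 F3892
G01 X19.34 Y53.43
G01 X8.63 Y53.43
G01 X8.63 Y93.98
M5
G0 X0.00 Y0.00

viewBox `0 0 175.92 138.85` with mm width/height → 1 unit = 1 mm. Flip: y_m = 138.85 − y_svg.

**Shape 1** — `<path>` open polyline, stroke `#ff8800` → engrave (S287, F3892). Machine vertices: (110.34,66.39) → (168.53,11.96) → (12.15,92.89). Open path.

**Shape 2** — `<rect>` rectangle, stroke `#ff8800` → engrave (S287, F3892). Machine vertices: (8.63,93.98) → (19.34,93.98) → (19.34,53.43) → (8.63,53.43) → (8.63,93.98). Closed: final G1 returns to the first vertex.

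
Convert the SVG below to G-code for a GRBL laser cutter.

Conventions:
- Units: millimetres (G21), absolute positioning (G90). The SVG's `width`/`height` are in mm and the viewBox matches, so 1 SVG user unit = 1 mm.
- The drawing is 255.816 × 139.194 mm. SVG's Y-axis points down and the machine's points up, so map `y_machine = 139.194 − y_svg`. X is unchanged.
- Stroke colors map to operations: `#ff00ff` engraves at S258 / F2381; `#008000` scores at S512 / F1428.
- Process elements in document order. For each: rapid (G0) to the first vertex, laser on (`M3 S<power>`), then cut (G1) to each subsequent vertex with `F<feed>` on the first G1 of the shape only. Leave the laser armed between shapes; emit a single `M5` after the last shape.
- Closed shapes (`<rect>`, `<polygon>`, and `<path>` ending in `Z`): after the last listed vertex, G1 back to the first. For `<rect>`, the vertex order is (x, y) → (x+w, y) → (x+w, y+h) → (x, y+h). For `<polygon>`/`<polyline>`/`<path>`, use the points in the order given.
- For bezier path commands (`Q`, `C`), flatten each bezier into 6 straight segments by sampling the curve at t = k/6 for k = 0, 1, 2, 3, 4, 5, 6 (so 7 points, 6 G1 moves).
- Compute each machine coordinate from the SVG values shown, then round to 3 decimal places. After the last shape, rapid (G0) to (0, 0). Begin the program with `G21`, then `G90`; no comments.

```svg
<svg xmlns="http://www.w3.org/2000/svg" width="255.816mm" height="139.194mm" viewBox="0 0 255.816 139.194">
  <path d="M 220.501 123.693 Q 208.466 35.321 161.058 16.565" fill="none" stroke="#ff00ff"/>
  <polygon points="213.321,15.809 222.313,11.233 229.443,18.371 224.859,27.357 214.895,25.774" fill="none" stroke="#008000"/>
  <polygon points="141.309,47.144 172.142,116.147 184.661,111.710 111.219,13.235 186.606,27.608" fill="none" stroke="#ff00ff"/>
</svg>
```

G21
G90
G0 X220.501 Y15.501
M3 S258
G1 X215.507 Y43.025 F2381
G1 X208.547 Y66.681
G1 X199.623 Y86.469
G1 X188.733 Y102.390
G1 X175.878 Y114.443
G1 X161.058 Y122.629
G0 X213.321 Y123.385
M3 S512
G1 X222.313 Y127.961 F1428
G1 X229.443 Y120.823
G1 X224.859 Y111.837
G1 X214.895 Y113.420
G1 X213.321 Y123.385
G0 X141.309 Y92.050
M3 S258
G1 X172.142 Y23.047 F2381
G1 X184.661 Y27.484
G1 X111.219 Y125.959
G1 X186.606 Y111.586
G1 X141.309 Y92.050
M5
G0 X0.000 Y0.000

1 u = 1 mm; y_m = 139.194 − y.

[1] `<path>` quadratic bezier, #ff00ff→engrave S258 F2381: (220.501,15.501) → (215.507,43.025) → (208.547,66.681) → (199.623,86.469) → (188.733,102.390) → (175.878,114.443) → (161.058,122.629)

[2] `<polygon>` regular polygon, #008000→score S512 F1428: (213.321,123.385) → (222.313,127.961) → (229.443,120.823) → (224.859,111.837) → (214.895,113.420) → (213.321,123.385) (closed)

[3] `<polygon>` closed polygon, #ff00ff→engrave S258 F2381: (141.309,92.050) → (172.142,23.047) → (184.661,27.484) → (111.219,125.959) → (186.606,111.586) → (141.309,92.050) (closed)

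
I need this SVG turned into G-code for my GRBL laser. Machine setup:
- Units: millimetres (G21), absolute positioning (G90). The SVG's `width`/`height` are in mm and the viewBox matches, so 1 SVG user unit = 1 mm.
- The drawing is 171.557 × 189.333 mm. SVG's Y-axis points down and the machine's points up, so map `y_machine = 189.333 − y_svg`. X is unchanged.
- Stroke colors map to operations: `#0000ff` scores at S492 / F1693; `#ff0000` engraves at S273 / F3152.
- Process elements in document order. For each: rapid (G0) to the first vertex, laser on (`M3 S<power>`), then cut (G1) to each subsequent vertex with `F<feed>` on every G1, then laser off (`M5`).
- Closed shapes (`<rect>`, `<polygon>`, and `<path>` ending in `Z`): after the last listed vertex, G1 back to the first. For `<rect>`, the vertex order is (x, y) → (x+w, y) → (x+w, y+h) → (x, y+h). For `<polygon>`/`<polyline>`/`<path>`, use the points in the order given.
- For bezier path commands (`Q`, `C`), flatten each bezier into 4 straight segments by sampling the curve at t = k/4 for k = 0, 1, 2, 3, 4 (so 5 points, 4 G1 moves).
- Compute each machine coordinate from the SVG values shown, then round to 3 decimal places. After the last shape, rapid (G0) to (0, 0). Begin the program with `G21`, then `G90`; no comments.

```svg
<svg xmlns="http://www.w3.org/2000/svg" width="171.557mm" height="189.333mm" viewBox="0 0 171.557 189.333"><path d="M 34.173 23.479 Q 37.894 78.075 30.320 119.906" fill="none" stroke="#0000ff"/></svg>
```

viewBox `0 0 171.557 189.333` with mm width/height → 1 unit = 1 mm. Flip: y_m = 189.333 − y_svg.

**Shape 1** — `<path>` quadratic bezier, stroke `#0000ff` → score (S492, F1693). Control points (SVG): P0=(34.173,23.479), P1=(37.894,78.075), P2=(30.320,119.906); sampled at t=k/4. Machine vertices: (34.173,165.854) → (35.328,139.354) → (35.070,114.449) → (33.401,91.140) → (30.320,69.427). Open path.

G21
G90
G0 X34.173 Y165.854
M3 S492
G1 X35.328 Y139.354 F1693
G1 X35.070 Y114.449 F1693
G1 X33.401 Y91.140 F1693
G1 X30.320 Y69.427 F1693
M5
G0 X0.000 Y0.000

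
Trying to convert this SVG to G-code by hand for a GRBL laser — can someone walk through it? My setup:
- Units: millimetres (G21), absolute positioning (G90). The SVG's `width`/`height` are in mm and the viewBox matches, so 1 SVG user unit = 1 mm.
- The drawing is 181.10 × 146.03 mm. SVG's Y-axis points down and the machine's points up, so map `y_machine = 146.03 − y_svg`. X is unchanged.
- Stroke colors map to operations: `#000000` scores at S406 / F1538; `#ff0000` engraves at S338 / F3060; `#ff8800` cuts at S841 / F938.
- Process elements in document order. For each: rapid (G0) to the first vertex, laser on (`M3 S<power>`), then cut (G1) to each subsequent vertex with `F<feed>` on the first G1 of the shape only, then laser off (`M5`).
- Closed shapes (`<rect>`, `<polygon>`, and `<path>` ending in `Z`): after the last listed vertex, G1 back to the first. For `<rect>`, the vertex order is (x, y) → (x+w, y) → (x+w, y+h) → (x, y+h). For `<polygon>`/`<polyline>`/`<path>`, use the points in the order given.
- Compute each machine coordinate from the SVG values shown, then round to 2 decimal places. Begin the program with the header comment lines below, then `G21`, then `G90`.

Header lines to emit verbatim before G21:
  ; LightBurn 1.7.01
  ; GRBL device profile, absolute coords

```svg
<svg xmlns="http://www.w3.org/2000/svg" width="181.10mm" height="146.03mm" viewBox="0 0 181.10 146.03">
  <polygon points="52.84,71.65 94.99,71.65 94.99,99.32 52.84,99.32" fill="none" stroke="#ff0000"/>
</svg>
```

; LightBurn 1.7.01
; GRBL device profile, absolute coords
G21
G90
G0 X52.84 Y74.38
M3 S338
G1 X94.99 Y74.38 F3060
G1 X94.99 Y46.71
G1 X52.84 Y46.71
G1 X52.84 Y74.38
M5

Since the viewBox matches the mm dimensions, user units are millimetres directly. The only transform is the Y-flip y_m = 146.03 − y_svg.

Shape 1 is a rectangle drawn with `<polygon>`. Its stroke #ff0000 means engrave at S338, F3060. After flipping Y the toolpath is (52.84,74.38) → (94.99,74.38) → (94.99,46.71) → (52.84,46.71) → (52.84,74.38), returning to the start.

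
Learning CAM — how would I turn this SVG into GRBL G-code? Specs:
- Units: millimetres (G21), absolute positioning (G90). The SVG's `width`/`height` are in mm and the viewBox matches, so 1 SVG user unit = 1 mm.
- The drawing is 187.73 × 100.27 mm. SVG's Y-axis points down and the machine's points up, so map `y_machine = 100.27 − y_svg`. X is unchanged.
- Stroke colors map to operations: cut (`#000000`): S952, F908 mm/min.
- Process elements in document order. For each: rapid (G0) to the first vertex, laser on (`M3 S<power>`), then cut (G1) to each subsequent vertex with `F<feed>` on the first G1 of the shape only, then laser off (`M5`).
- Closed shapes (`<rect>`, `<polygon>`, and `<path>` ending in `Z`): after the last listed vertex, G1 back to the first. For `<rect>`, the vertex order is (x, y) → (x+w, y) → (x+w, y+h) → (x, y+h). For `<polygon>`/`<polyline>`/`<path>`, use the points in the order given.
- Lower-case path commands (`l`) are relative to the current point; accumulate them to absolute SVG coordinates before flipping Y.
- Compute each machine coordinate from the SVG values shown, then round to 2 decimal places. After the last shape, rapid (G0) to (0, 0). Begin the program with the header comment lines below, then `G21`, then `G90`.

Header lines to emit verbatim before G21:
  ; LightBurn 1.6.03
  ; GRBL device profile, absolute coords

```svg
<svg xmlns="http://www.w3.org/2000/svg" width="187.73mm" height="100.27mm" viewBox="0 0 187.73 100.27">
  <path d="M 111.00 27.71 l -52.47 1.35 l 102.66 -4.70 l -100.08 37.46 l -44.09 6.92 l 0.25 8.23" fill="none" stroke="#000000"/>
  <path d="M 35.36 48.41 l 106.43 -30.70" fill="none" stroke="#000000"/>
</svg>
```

; LightBurn 1.6.03
; GRBL device profile, absolute coords
G21
G90
G0 X111.00 Y72.56
M3 S952
G1 X58.53 Y71.21 F908
G1 X161.19 Y75.91
G1 X61.11 Y38.45
G1 X17.02 Y31.53
G1 X17.27 Y23.30
M5
G0 X35.36 Y51.86
M3 S952
G1 X141.79 Y82.56 F908
M5
G0 X0.00 Y0.00

viewBox `0 0 187.73 100.27` with mm width/height → 1 unit = 1 mm. Flip: y_m = 100.27 − y_svg.

**Shape 1** — `<path>` open polyline, stroke `#000000` → cut (S952, F908). Machine vertices: (111.00,72.56) → (58.53,71.21) → (161.19,75.91) → (61.11,38.45) → (17.02,31.53) → (17.27,23.30). Open path.

**Shape 2** — `<path>` line segment, stroke `#000000` → cut (S952, F908). Machine vertices: (35.36,51.86) → (141.79,82.56). Open path.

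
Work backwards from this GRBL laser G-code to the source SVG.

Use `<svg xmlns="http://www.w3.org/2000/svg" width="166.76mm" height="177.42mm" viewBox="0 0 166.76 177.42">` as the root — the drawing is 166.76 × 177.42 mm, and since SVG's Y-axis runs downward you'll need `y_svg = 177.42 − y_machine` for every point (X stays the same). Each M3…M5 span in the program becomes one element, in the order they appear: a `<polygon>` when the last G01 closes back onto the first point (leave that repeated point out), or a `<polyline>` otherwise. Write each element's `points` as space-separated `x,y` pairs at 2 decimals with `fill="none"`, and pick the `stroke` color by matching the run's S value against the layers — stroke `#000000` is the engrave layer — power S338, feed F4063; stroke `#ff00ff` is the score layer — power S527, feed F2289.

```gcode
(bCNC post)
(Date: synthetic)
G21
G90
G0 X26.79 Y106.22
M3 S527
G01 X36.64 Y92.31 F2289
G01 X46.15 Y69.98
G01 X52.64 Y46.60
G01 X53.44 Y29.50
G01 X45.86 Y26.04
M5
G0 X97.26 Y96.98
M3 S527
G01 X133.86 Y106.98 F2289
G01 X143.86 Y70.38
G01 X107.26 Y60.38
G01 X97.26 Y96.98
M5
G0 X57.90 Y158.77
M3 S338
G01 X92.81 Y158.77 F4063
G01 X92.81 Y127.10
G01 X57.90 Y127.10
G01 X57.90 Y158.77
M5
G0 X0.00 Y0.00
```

y_svg = 177.42 − y_m.

[1] S527→`#ff00ff` (score); open run; points: 26.79,71.20 36.64,85.11 46.15,107.44 52.64,130.82 53.44,147.92 45.86,151.38

[2] S527→`#ff00ff` (score); closed run; points: 97.26,80.44 133.86,70.44 143.86,107.04 107.26,117.04

[3] S338→`#000000` (engrave); closed run; points: 57.90,18.65 92.81,18.65 92.81,50.32 57.90,50.32

<svg xmlns="http://www.w3.org/2000/svg" width="166.76mm" height="177.42mm" viewBox="0 0 166.76 177.42">
  <polyline points="26.79,71.20 36.64,85.11 46.15,107.44 52.64,130.82 53.44,147.92 45.86,151.38" fill="none" stroke="#ff00ff"/>
  <polygon points="97.26,80.44 133.86,70.44 143.86,107.04 107.26,117.04" fill="none" stroke="#ff00ff"/>
  <polygon points="57.90,18.65 92.81,18.65 92.81,50.32 57.90,50.32" fill="none" stroke="#000000"/>
</svg>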